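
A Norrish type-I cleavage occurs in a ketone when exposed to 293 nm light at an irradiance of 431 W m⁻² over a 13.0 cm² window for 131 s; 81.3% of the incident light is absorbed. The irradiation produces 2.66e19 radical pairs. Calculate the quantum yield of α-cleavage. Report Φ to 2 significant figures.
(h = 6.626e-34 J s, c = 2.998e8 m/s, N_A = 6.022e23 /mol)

Product: 2.66e19 / 6.022e23 = 4.417e-5 mol.
Photon energy at 293 nm: hc/λ = (6.626e-34)(2.998e8)/(293e-9) = 6.780e-19 J.
Energy delivered: (431 W m⁻²)(13.0e-4 m²)(131 s) = 73.40 J.
Photons incident: 73.40 / 6.780e-19 = 1.083e20, i.e. 1.083e20/6.022e23 = 1.798e-4 mol.
Photons absorbed: 0.813 × 1.798e-4 = 1.462e-4 mol.
Φ = 4.417e-5 mol / 1.462e-4 mol photons = 0.30.

Φ = 0.30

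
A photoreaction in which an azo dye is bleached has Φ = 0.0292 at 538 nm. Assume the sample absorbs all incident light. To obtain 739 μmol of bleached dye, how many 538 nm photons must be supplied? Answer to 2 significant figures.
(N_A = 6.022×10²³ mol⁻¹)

Product: 739 μmol = 7.39×10⁻⁴ mol.
Photons that must be absorbed: 7.39×10⁻⁴ / 0.0292 = 0.02531 mol.
Photon count: 0.02531 × 6.022×10²³ = 1.5×10²².

1.5×10²² photons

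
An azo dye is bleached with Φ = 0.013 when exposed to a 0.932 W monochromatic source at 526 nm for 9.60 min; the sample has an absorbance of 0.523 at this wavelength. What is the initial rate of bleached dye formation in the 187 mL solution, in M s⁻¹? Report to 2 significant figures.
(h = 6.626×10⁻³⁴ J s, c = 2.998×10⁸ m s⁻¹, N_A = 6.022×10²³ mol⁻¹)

Photon energy at 526 nm: hc/λ = (6.626×10⁻³⁴)(2.998×10⁸)/(526×10⁻⁹) = 3.777×10⁻¹⁹ J.
Energy delivered: (0.932 W)(576 s) = 536.8 J.
Photons incident: 536.8 / 3.777×10⁻¹⁹ = 1.421×10²¹, i.e. 1.421×10²¹/6.022×10²³ = 0.002360 mol.
Fraction absorbed: 1 − 10^(−0.523) = 0.7001.
Photons absorbed: 0.7001 × 0.002360 = 0.001652 mol.
Product formed: 0.013 × 0.001652 = 2.148×10⁻⁵ mol.
Rate: 2.148×10⁻⁵ mol / (576 s × 0.187 L) = 2.0×10⁻⁷ M s⁻¹.

2.0×10⁻⁷ M s⁻¹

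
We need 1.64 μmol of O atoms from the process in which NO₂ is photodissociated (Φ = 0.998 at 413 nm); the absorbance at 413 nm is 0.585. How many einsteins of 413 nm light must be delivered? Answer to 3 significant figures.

2.22e-6 einstein

Product: 1.64 μmol = 1.64e-6 mol.
Photons that must be absorbed: 1.64e-6 / 0.998 = 1.643e-6 mol.
Fraction absorbed: 1 − 10^(−0.585) = 0.7400.
Incident photons needed: 1.643e-6 / 0.7400 = 2.220e-6 mol.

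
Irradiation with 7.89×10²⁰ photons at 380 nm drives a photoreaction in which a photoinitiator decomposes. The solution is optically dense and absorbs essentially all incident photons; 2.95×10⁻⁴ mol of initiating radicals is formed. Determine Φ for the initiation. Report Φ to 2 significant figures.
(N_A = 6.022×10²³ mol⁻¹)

Moles of photons: 7.89×10²⁰ / 6.022×10²³ = 0.001310 mol.
Φ = 2.95×10⁻⁴ mol / 0.001310 mol photons = 0.23.

Φ = 0.23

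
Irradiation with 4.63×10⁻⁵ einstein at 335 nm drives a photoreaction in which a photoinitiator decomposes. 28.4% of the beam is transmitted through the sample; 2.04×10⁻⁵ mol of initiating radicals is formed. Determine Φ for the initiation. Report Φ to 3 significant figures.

Fraction absorbed: 1 − 28.4/100 = 0.7160.
Photons absorbed: 0.7160 × 4.63×10⁻⁵ = 3.315×10⁻⁵ mol.
Φ = 2.04×10⁻⁵ mol / 3.315×10⁻⁵ mol photons = 0.615.

Φ = 0.615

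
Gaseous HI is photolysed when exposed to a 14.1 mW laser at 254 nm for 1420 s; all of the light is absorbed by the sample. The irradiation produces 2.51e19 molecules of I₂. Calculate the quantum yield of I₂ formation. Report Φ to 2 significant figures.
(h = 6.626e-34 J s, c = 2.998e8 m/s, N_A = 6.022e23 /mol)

Product: 2.51e19 / 6.022e23 = 4.168e-5 mol.
Photon energy at 254 nm: hc/λ = (6.626e-34)(2.998e8)/(254e-9) = 7.821e-19 J.
Energy delivered: (14.1 mW)(1420 s) = 20.02 J.
Photons incident: 20.02 / 7.821e-19 = 2.560e19, i.e. 2.560e19/6.022e23 = 4.251e-5 mol.
Φ = 4.168e-5 mol / 4.251e-5 mol photons = 0.98.

Φ = 0.98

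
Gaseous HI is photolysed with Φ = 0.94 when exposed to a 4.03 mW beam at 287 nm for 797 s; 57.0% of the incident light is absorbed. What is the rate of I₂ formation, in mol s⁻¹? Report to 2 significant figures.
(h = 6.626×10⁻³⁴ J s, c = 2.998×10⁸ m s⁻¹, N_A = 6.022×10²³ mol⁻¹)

Photon energy at 287 nm: hc/λ = (6.626×10⁻³⁴)(2.998×10⁸)/(287×10⁻⁹) = 6.922×10⁻¹⁹ J.
Energy delivered: (4.03 mW)(797 s) = 3.212 J.
Photons incident: 3.212 / 6.922×10⁻¹⁹ = 4.640×10¹⁸, i.e. 4.640×10¹⁸/6.022×10²³ = 7.705×10⁻⁶ mol.
Photons absorbed: 0.570 × 7.705×10⁻⁶ = 4.392×10⁻⁶ mol.
Product formed: 0.94 × 4.392×10⁻⁶ = 4.128×10⁻⁶ mol.
Rate: 4.128×10⁻⁶ / 797 s = 5.2×10⁻⁹ mol s⁻¹.

5.2×10⁻⁹ mol s⁻¹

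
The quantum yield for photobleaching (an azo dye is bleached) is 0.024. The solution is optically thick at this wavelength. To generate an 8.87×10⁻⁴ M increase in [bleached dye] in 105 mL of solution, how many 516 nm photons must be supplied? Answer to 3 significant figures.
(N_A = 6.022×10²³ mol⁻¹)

Product: (8.87×10⁻⁴ M)(0.105 L) = 9.314×10⁻⁵ mol.
Photons that must be absorbed: 9.314×10⁻⁵ / 0.024 = 0.003881 mol.
Photon count: 0.003881 × 6.022×10²³ = 2.34×10²¹.

2.34×10²¹ photons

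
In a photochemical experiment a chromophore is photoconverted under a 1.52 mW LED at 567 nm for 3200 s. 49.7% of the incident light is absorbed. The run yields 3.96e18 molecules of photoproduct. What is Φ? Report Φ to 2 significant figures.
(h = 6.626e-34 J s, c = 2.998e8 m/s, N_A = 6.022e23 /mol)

Φ = 0.57

Product: 3.96e18 / 6.022e23 = 6.576e-6 mol.
Photon energy at 567 nm: hc/λ = (6.626e-34)(2.998e8)/(567e-9) = 3.503e-19 J.
Energy delivered: (1.52 mW)(3200 s) = 4.864 J.
Photons incident: 4.864 / 3.503e-19 = 1.389e19, i.e. 1.389e19/6.022e23 = 2.307e-5 mol.
Photons absorbed: 0.497 × 2.307e-5 = 1.147e-5 mol.
Φ = 6.576e-6 mol / 1.147e-5 mol photons = 0.57.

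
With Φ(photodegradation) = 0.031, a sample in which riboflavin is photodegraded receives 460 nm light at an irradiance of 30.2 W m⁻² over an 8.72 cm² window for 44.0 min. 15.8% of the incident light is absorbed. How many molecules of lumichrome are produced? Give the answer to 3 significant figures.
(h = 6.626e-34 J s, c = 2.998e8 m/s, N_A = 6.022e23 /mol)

Photon energy at 460 nm: hc/λ = (6.626e-34)(2.998e8)/(460e-9) = 4.318e-19 J.
Energy delivered: (30.2 W m⁻²)(8.72e-4 m²)(2640 s) = 69.52 J.
Photons incident: 69.52 / 4.318e-19 = 1.610e20, i.e. 1.610e20/6.022e23 = 2.674e-4 mol.
Photons absorbed: 0.158 × 2.674e-4 = 4.225e-5 mol.
Product: Φ × n_abs = 0.031 × 4.225e-5 = 1.310e-6 mol.
As a count: 1.310e-6 × 6.022e23 = 7.89e17.

7.89e17 molecules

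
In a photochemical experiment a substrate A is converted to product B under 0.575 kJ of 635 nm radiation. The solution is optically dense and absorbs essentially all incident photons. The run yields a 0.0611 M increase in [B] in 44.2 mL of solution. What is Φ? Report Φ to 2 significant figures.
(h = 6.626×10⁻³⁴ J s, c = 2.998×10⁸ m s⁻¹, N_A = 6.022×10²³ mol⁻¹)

Product: (0.0611 M)(0.0442 L) = 0.002701 mol.
Photon energy at 635 nm: hc/λ = (6.626×10⁻³⁴)(2.998×10⁸)/(635×10⁻⁹) = 3.128×10⁻¹⁹ J.
Incident energy: 0.575 kJ = 575 J.
Photons incident: 575 / 3.128×10⁻¹⁹ = 1.838×10²¹, i.e. 1.838×10²¹/6.022×10²³ = 0.003052 mol.
Φ = 0.002701 mol / 0.003052 mol photons = 0.88.

Φ = 0.88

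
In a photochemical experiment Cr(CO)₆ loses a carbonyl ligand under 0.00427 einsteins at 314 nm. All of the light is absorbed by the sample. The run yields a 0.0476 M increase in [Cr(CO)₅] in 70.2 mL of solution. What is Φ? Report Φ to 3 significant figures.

Product: (0.0476 M)(0.0702 L) = 0.003342 mol.
Φ = 0.003342 mol / 0.00427 mol photons = 0.783.

Φ = 0.783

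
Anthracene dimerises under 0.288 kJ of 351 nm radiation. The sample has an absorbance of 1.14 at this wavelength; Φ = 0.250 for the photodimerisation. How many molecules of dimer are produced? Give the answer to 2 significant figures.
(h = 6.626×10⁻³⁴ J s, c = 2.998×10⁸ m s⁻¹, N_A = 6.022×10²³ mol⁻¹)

1.2×10²⁰ molecules

Photon energy at 351 nm: hc/λ = (6.626×10⁻³⁴)(2.998×10⁸)/(351×10⁻⁹) = 5.659×10⁻¹⁹ J.
Incident energy: 0.288 kJ = 288 J.
Photons incident: 288 / 5.659×10⁻¹⁹ = 5.089×10²⁰, i.e. 5.089×10²⁰/6.022×10²³ = 8.451×10⁻⁴ mol.
Fraction absorbed: 1 − 10^(−1.14) = 0.9276.
Photons absorbed: 0.9276 × 8.451×10⁻⁴ = 7.839×10⁻⁴ mol.
Product: Φ × n_abs = 0.250 × 7.839×10⁻⁴ = 1.960×10⁻⁴ mol.
As a count: 1.960×10⁻⁴ × 6.022×10²³ = 1.2×10²⁰.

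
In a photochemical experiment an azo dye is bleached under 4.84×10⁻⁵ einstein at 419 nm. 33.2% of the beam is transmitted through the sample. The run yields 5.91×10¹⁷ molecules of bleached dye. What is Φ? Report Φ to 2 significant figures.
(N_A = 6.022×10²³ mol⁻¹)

Φ = 0.030

Product: 5.91×10¹⁷ / 6.022×10²³ = 9.814×10⁻⁷ mol.
Fraction absorbed: 1 − 33.2/100 = 0.6680.
Photons absorbed: 0.6680 × 4.84×10⁻⁵ = 3.233×10⁻⁵ mol.
Φ = 9.814×10⁻⁷ mol / 3.233×10⁻⁵ mol photons = 0.030.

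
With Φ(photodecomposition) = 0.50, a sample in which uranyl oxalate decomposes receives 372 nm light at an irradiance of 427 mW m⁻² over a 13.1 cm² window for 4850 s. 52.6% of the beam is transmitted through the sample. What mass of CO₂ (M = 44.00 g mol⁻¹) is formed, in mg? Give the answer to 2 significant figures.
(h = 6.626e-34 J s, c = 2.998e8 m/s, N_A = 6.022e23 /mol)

0.088 mg

Photon energy at 372 nm: hc/λ = (6.626e-34)(2.998e8)/(372e-9) = 5.340e-19 J.
Energy delivered: (427 mW m⁻²)(13.1e-4 m²)(4850 s) = 2.713 J.
Photons incident: 2.713 / 5.340e-19 = 5.081e18, i.e. 5.081e18/6.022e23 = 8.437e-6 mol.
Fraction absorbed: 1 − 52.6/100 = 0.4740.
Photons absorbed: 0.4740 × 8.437e-6 = 3.999e-6 mol.
Product: Φ × n_abs = 0.50 × 3.999e-6 = 2.000e-6 mol.
Mass: 2.000e-6 × 44.00 = 8.800e-5 g = 0.088 mg.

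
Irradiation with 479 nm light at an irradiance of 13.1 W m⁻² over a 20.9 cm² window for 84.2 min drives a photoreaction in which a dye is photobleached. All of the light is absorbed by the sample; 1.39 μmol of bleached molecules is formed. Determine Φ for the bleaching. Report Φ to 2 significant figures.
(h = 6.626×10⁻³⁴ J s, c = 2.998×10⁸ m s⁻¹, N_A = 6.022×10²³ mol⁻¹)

Φ = 0.0025

Product: 1.39 μmol = 1.39×10⁻⁶ mol.
Photon energy at 479 nm: hc/λ = (6.626×10⁻³⁴)(2.998×10⁸)/(479×10⁻⁹) = 4.147×10⁻¹⁹ J.
Energy delivered: (13.1 W m⁻²)(20.9×10⁻⁴ m²)(5052 s) = 138.3 J.
Photons incident: 138.3 / 4.147×10⁻¹⁹ = 3.335×10²⁰, i.e. 3.335×10²⁰/6.022×10²³ = 5.538×10⁻⁴ mol.
Φ = 1.39×10⁻⁶ mol / 5.538×10⁻⁴ mol photons = 0.0025.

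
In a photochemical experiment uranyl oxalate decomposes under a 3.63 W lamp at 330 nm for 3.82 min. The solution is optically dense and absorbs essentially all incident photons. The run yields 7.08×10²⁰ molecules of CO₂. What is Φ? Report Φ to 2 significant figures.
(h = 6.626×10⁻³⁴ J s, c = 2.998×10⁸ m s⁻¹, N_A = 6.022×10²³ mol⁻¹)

Φ = 0.51

Product: 7.08×10²⁰ / 6.022×10²³ = 0.001176 mol.
Photon energy at 330 nm: hc/λ = (6.626×10⁻³⁴)(2.998×10⁸)/(330×10⁻⁹) = 6.020×10⁻¹⁹ J.
Energy delivered: (3.63 W)(229.2 s) = 832.0 J.
Photons incident: 832.0 / 6.020×10⁻¹⁹ = 1.382×10²¹, i.e. 1.382×10²¹/6.022×10²³ = 0.002295 mol.
Φ = 0.001176 mol / 0.002295 mol photons = 0.51.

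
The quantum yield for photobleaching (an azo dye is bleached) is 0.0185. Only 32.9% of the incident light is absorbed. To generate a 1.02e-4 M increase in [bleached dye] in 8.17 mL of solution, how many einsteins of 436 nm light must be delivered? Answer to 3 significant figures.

1.37e-4 einstein

Product: (1.02e-4 M)(0.00817 L) = 8.333e-7 mol.
Photons that must be absorbed: 8.333e-7 / 0.0185 = 4.504e-5 mol.
Incident photons needed: 4.504e-5 / 0.329 = 1.369e-4 mol.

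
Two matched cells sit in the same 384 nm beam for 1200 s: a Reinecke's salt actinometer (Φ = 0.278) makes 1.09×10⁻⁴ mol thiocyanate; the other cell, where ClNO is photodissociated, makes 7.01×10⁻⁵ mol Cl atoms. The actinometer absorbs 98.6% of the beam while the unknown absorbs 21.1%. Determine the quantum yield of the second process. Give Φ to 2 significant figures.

Photons absorbed by the actinometer: 1.09×10⁻⁴ / 0.278 = 3.921×10⁻⁴ mol.
Incident flux: 3.921×10⁻⁴ / 0.986 = 3.977×10⁻⁴ einstein.
Absorbed by unknown: 0.211 × 3.977×10⁻⁴ = 8.391×10⁻⁵ mol.
Φ(unknown) = 7.01×10⁻⁵ / 8.391×10⁻⁵ = 0.84.

Φ = 0.84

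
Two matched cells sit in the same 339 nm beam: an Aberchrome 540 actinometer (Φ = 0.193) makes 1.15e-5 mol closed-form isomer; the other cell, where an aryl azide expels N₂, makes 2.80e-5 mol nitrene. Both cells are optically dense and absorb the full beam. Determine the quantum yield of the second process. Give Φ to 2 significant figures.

Photons absorbed by the actinometer: 1.15e-5 / 0.193 = 5.959e-5 mol.
Φ(unknown) = 2.80e-5 / 5.959e-5 = 0.47.

Φ = 0.47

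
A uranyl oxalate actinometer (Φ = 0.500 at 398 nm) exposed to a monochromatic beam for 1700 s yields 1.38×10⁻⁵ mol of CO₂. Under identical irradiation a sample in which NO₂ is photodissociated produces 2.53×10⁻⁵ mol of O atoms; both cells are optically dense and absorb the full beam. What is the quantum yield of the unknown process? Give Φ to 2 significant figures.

Photons absorbed by the actinometer: 1.38×10⁻⁵ / 0.500 = 2.760×10⁻⁵ mol.
Φ(unknown) = 2.53×10⁻⁵ / 2.760×10⁻⁵ = 0.92.

Φ = 0.92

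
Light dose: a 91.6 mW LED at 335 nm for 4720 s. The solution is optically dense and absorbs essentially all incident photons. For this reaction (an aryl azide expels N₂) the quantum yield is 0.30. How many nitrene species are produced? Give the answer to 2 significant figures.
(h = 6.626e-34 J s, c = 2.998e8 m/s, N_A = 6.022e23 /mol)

Photon energy at 335 nm: hc/λ = (6.626e-34)(2.998e8)/(335e-9) = 5.930e-19 J.
Energy delivered: (91.6 mW)(4720 s) = 432.4 J.
Photons incident: 432.4 / 5.930e-19 = 7.292e20, i.e. 7.292e20/6.022e23 = 0.001211 mol.
Product: Φ × n_abs = 0.30 × 0.001211 = 3.633e-4 mol.
As a count: 3.633e-4 × 6.022e23 = 2.2e20.

2.2e20 species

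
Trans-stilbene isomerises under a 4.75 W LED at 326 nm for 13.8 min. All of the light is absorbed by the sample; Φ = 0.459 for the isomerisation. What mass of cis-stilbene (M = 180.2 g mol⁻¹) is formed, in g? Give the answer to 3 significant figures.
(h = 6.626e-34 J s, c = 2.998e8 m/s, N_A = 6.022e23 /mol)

Photon energy at 326 nm: hc/λ = (6.626e-34)(2.998e8)/(326e-9) = 6.093e-19 J.
Energy delivered: (4.75 W)(828 s) = 3933 J.
Photons incident: 3933 / 6.093e-19 = 6.455e21, i.e. 6.455e21/6.022e23 = 0.01072 mol.
Product: Φ × n_abs = 0.459 × 0.01072 = 0.004920 mol.
Mass: 0.004920 × 180.2 = 0.8866 g = 0.887 g.

0.887 g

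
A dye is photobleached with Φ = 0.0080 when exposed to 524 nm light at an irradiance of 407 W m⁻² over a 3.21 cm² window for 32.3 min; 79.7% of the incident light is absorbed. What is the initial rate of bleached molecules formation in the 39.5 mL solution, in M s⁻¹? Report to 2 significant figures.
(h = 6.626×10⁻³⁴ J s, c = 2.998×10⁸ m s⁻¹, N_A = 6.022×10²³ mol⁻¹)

Photon energy at 524 nm: hc/λ = (6.626×10⁻³⁴)(2.998×10⁸)/(524×10⁻⁹) = 3.791×10⁻¹⁹ J.
Energy delivered: (407 W m⁻²)(3.21×10⁻⁴ m²)(1938 s) = 253.2 J.
Photons incident: 253.2 / 3.791×10⁻¹⁹ = 6.679×10²⁰, i.e. 6.679×10²⁰/6.022×10²³ = 0.001109 mol.
Photons absorbed: 0.797 × 0.001109 = 8.839×10⁻⁴ mol.
Product formed: 0.0080 × 8.839×10⁻⁴ = 7.071×10⁻⁶ mol.
Rate: 7.071×10⁻⁶ mol / (1938 s × 0.0395 L) = 9.2×10⁻⁸ M s⁻¹.

9.2×10⁻⁸ M s⁻¹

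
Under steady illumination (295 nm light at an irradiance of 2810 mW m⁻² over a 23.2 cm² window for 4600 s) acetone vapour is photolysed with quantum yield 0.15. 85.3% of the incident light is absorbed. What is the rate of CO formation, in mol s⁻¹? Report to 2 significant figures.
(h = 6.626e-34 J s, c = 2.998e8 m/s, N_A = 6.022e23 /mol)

Photon energy at 295 nm: hc/λ = (6.626e-34)(2.998e8)/(295e-9) = 6.734e-19 J.
Energy delivered: (2810 mW m⁻²)(23.2e-4 m²)(4600 s) = 29.99 J.
Photons incident: 29.99 / 6.734e-19 = 4.454e19, i.e. 4.454e19/6.022e23 = 7.396e-5 mol.
Photons absorbed: 0.853 × 7.396e-5 = 6.309e-5 mol.
Product formed: 0.15 × 6.309e-5 = 9.463e-6 mol.
Rate: 9.463e-6 / 4600 s = 2.1e-9 mol s⁻¹.

2.1e-9 mol s⁻¹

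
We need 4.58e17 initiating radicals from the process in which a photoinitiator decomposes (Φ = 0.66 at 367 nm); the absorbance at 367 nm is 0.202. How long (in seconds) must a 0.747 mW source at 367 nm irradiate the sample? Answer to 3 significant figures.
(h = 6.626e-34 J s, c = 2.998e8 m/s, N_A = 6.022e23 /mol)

Product: 4.58e17 / 6.022e23 = 7.605e-7 mol.
Photons that must be absorbed: 7.605e-7 / 0.66 = 1.152e-6 mol.
Fraction absorbed: 1 − 10^(−0.202) = 0.3719.
Incident photons needed: 1.152e-6 / 0.3719 = 3.098e-6 mol.
Photon energy: hc/λ = 5.413e-19 J; per mole, 3.260e5 J mol⁻¹.
Energy required: 3.098e-6 × 3.260e5 = 1.010 J.
Time: 1.010 J / 0.000747 W = 1350 s.

t ≈ 1350 s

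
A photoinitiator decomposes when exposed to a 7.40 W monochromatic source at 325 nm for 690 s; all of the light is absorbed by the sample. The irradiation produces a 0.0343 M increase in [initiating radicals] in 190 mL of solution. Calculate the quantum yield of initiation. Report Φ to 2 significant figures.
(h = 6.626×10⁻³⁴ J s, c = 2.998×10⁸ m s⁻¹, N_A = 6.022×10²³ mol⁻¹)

Φ = 0.47

Product: (0.0343 M)(0.19 L) = 0.006517 mol.
Photon energy at 325 nm: hc/λ = (6.626×10⁻³⁴)(2.998×10⁸)/(325×10⁻⁹) = 6.112×10⁻¹⁹ J.
Energy delivered: (7.40 W)(690 s) = 5106 J.
Photons incident: 5106 / 6.112×10⁻¹⁹ = 8.354×10²¹, i.e. 8.354×10²¹/6.022×10²³ = 0.01387 mol.
Φ = 0.006517 mol / 0.01387 mol photons = 0.47.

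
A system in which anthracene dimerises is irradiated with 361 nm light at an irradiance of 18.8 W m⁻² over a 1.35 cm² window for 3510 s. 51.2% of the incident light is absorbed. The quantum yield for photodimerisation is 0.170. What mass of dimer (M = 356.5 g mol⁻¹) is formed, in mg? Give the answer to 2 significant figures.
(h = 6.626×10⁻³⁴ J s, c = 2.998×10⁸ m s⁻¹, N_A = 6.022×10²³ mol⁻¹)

0.83 mg

Photon energy at 361 nm: hc/λ = (6.626×10⁻³⁴)(2.998×10⁸)/(361×10⁻⁹) = 5.503×10⁻¹⁹ J.
Energy delivered: (18.8 W m⁻²)(1.35×10⁻⁴ m²)(3510 s) = 8.908 J.
Photons incident: 8.908 / 5.503×10⁻¹⁹ = 1.619×10¹⁹, i.e. 1.619×10¹⁹/6.022×10²³ = 2.688×10⁻⁵ mol.
Photons absorbed: 0.512 × 2.688×10⁻⁵ = 1.376×10⁻⁵ mol.
Product: Φ × n_abs = 0.170 × 1.376×10⁻⁵ = 2.339×10⁻⁶ mol.
Mass: 2.339×10⁻⁶ × 356.5 = 8.339×10⁻⁴ g = 0.83 mg.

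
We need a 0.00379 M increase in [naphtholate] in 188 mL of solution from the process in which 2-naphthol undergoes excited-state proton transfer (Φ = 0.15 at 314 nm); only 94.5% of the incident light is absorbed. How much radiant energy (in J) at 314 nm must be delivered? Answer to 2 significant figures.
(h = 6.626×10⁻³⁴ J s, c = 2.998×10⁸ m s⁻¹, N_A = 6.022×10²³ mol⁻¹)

Product: (0.00379 M)(0.188 L) = 7.125×10⁻⁴ mol.
Photons that must be absorbed: 7.125×10⁻⁴ / 0.15 = 0.004750 mol.
Incident photons needed: 0.004750 / 0.945 = 0.005026 mol.
Photon energy: hc/λ = 6.326×10⁻¹⁹ J; per mole, 3.810×10⁵ J mol⁻¹.
Energy required: 0.005026 × 3.810×10⁵ = 1900 J.

1900 J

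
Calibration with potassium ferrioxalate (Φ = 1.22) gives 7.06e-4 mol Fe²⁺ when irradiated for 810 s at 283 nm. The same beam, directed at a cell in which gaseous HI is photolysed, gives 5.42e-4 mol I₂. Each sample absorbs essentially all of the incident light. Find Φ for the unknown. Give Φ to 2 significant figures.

Photons absorbed by the actinometer: 7.06e-4 / 1.22 = 5.787e-4 mol.
Φ(unknown) = 5.42e-4 / 5.787e-4 = 0.94.

Φ = 0.94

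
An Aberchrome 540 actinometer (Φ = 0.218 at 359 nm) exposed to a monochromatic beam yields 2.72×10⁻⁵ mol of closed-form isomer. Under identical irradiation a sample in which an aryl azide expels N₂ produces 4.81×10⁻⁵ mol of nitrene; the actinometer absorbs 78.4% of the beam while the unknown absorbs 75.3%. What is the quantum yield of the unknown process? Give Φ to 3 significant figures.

Φ = 0.401

Photons absorbed by the actinometer: 2.72×10⁻⁵ / 0.218 = 1.248×10⁻⁴ mol.
Incident flux: 1.248×10⁻⁴ / 0.784 = 1.592×10⁻⁴ einstein.
Absorbed by unknown: 0.753 × 1.592×10⁻⁴ = 1.199×10⁻⁴ mol.
Φ(unknown) = 4.81×10⁻⁵ / 1.199×10⁻⁴ = 0.401.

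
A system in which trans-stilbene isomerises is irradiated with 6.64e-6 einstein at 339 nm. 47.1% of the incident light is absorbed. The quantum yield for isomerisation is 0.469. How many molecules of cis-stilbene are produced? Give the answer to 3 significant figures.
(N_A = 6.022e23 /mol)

8.83e17 molecules

Photons absorbed: 0.471 × 6.64e-6 = 3.127e-6 mol.
Product: Φ × n_abs = 0.469 × 3.127e-6 = 1.467e-6 mol.
As a count: 1.467e-6 × 6.022e23 = 8.83e17.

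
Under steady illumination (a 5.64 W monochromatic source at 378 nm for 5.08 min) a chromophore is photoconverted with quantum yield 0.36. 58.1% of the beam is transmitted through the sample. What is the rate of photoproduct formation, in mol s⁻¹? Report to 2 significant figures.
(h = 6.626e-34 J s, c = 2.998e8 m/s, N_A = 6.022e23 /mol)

Photon energy at 378 nm: hc/λ = (6.626e-34)(2.998e8)/(378e-9) = 5.255e-19 J.
Energy delivered: (5.64 W)(304.8 s) = 1719 J.
Photons incident: 1719 / 5.255e-19 = 3.271e21, i.e. 3.271e21/6.022e23 = 0.005432 mol.
Fraction absorbed: 1 − 58.1/100 = 0.4190.
Photons absorbed: 0.4190 × 0.005432 = 0.002276 mol.
Product formed: 0.36 × 0.002276 = 8.194e-4 mol.
Rate: 8.194e-4 / 304.8 s = 2.7e-6 mol s⁻¹.

2.7e-6 mol s⁻¹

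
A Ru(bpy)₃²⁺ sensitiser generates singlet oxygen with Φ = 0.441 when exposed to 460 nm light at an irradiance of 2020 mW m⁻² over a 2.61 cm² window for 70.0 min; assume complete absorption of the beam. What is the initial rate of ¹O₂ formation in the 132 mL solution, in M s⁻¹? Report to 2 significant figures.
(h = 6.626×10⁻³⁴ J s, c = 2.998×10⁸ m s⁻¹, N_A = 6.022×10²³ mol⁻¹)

6.8×10⁻⁹ M s⁻¹

Photon energy at 460 nm: hc/λ = (6.626×10⁻³⁴)(2.998×10⁸)/(460×10⁻⁹) = 4.318×10⁻¹⁹ J.
Energy delivered: (2020 mW m⁻²)(2.61×10⁻⁴ m²)(4200 s) = 2.214 J.
Photons incident: 2.214 / 4.318×10⁻¹⁹ = 5.127×10¹⁸, i.e. 5.127×10¹⁸/6.022×10²³ = 8.514×10⁻⁶ mol.
Product formed: 0.441 × 8.514×10⁻⁶ = 3.755×10⁻⁶ mol.
Rate: 3.755×10⁻⁶ mol / (4200 s × 0.132 L) = 6.8×10⁻⁹ M s⁻¹.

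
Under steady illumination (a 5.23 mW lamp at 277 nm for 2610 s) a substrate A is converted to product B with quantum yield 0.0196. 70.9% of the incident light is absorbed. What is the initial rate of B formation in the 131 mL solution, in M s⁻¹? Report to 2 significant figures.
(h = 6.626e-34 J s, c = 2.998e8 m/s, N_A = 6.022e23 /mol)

Photon energy at 277 nm: hc/λ = (6.626e-34)(2.998e8)/(277e-9) = 7.171e-19 J.
Energy delivered: (5.23 mW)(2610 s) = 13.65 J.
Photons incident: 13.65 / 7.171e-19 = 1.904e19, i.e. 1.904e19/6.022e23 = 3.162e-5 mol.
Photons absorbed: 0.709 × 3.162e-5 = 2.242e-5 mol.
Product formed: 0.0196 × 2.242e-5 = 4.394e-7 mol.
Rate: 4.394e-7 mol / (2610 s × 0.131 L) = 1.3e-9 M s⁻¹.

1.3e-9 M s⁻¹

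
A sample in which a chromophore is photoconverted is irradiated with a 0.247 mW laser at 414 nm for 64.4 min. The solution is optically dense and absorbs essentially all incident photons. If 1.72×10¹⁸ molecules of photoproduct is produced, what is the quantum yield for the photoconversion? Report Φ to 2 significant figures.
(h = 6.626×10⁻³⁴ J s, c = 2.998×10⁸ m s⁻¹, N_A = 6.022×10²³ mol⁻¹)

Φ = 0.86

Product: 1.72×10¹⁸ / 6.022×10²³ = 2.856×10⁻⁶ mol.
Photon energy at 414 nm: hc/λ = (6.626×10⁻³⁴)(2.998×10⁸)/(414×10⁻⁹) = 4.798×10⁻¹⁹ J.
Energy delivered: (0.247 mW)(3864 s) = 0.9544 J.
Photons incident: 0.9544 / 4.798×10⁻¹⁹ = 1.989×10¹⁸, i.e. 1.989×10¹⁸/6.022×10²³ = 3.303×10⁻⁶ mol.
Φ = 2.856×10⁻⁶ mol / 3.303×10⁻⁶ mol photons = 0.86.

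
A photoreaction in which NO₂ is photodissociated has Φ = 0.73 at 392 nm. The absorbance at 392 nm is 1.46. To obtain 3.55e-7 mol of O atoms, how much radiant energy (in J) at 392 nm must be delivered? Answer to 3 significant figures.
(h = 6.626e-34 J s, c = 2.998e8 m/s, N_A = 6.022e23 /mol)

0.154 J

Photons that must be absorbed: 3.55e-7 / 0.73 = 4.863e-7 mol.
Fraction absorbed: 1 − 10^(−1.46) = 0.9653.
Incident photons needed: 4.863e-7 / 0.9653 = 5.038e-7 mol.
Photon energy: hc/λ = 5.068e-19 J; per mole, 3.052e5 J mol⁻¹.
Energy required: 5.038e-7 × 3.052e5 = 0.154 J.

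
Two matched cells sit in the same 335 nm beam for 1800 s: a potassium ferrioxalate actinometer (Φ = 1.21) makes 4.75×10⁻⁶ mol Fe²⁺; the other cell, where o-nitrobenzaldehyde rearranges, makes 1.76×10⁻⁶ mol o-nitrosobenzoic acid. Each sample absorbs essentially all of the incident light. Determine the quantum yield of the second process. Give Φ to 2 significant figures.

Photons absorbed by the actinometer: 4.75×10⁻⁶ / 1.21 = 3.926×10⁻⁶ mol.
Φ(unknown) = 1.76×10⁻⁶ / 3.926×10⁻⁶ = 0.45.

Φ = 0.45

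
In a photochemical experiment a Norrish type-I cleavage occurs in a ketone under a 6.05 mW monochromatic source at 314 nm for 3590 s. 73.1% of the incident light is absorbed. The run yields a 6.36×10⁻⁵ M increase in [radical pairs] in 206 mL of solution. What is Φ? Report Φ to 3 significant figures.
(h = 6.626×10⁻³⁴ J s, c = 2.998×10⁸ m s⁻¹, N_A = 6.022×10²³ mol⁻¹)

Product: (6.36×10⁻⁵ M)(0.206 L) = 1.310×10⁻⁵ mol.
Photon energy at 314 nm: hc/λ = (6.626×10⁻³⁴)(2.998×10⁸)/(314×10⁻⁹) = 6.326×10⁻¹⁹ J.
Energy delivered: (6.05 mW)(3590 s) = 21.72 J.
Photons incident: 21.72 / 6.326×10⁻¹⁹ = 3.433×10¹⁹, i.e. 3.433×10¹⁹/6.022×10²³ = 5.701×10⁻⁵ mol.
Photons absorbed: 0.731 × 5.701×10⁻⁵ = 4.167×10⁻⁵ mol.
Φ = 1.310×10⁻⁵ mol / 4.167×10⁻⁵ mol photons = 0.314.

Φ = 0.314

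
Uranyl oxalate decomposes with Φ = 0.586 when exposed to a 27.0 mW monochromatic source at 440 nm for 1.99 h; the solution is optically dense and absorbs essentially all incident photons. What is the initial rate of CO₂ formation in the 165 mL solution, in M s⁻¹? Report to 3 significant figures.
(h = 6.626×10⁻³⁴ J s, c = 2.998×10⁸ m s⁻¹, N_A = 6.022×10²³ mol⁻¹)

3.53×10⁻⁷ M s⁻¹

Photon energy at 440 nm: hc/λ = (6.626×10⁻³⁴)(2.998×10⁸)/(440×10⁻⁹) = 4.515×10⁻¹⁹ J.
Energy delivered: (27.0 mW)(7164 s) = 193.4 J.
Photons incident: 193.4 / 4.515×10⁻¹⁹ = 4.283×10²⁰, i.e. 4.283×10²⁰/6.022×10²³ = 7.112×10⁻⁴ mol.
Product formed: 0.586 × 7.112×10⁻⁴ = 4.168×10⁻⁴ mol.
Rate: 4.168×10⁻⁴ mol / (7164 s × 0.165 L) = 3.53×10⁻⁷ M s⁻¹.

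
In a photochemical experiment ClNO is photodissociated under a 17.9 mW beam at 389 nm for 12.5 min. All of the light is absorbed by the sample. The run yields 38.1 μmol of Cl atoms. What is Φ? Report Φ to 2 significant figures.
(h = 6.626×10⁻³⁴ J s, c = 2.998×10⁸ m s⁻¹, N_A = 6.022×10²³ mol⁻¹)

Φ = 0.87

Product: 38.1 μmol = 3.81×10⁻⁵ mol.
Photon energy at 389 nm: hc/λ = (6.626×10⁻³⁴)(2.998×10⁸)/(389×10⁻⁹) = 5.107×10⁻¹⁹ J.
Energy delivered: (17.9 mW)(750 s) = 13.42 J.
Photons incident: 13.42 / 5.107×10⁻¹⁹ = 2.628×10¹⁹, i.e. 2.628×10¹⁹/6.022×10²³ = 4.364×10⁻⁵ mol.
Φ = 3.81×10⁻⁵ mol / 4.364×10⁻⁵ mol photons = 0.87.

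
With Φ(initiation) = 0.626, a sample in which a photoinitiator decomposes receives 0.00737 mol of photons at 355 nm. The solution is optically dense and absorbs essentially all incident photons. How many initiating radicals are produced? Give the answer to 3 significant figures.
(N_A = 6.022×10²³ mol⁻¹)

2.78×10²¹ initiating radicals

Product: Φ × n_abs = 0.626 × 0.00737 = 0.004614 mol.
As a count: 0.004614 × 6.022×10²³ = 2.78×10²¹.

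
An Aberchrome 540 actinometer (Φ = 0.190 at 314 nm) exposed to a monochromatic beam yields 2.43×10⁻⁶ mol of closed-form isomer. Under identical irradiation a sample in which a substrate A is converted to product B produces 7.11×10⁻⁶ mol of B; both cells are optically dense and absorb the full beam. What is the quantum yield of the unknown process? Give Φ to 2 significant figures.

Photons absorbed by the actinometer: 2.43×10⁻⁶ / 0.190 = 1.279×10⁻⁵ mol.
Φ(unknown) = 7.11×10⁻⁶ / 1.279×10⁻⁵ = 0.56.

Φ = 0.56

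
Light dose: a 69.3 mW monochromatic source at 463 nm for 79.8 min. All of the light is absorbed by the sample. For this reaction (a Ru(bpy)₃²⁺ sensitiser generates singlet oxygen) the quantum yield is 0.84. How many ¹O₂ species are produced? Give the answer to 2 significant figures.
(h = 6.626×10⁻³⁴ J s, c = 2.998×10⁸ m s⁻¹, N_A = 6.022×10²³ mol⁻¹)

6.5×10²⁰ species

Photon energy at 463 nm: hc/λ = (6.626×10⁻³⁴)(2.998×10⁸)/(463×10⁻⁹) = 4.290×10⁻¹⁹ J.
Energy delivered: (69.3 mW)(4788 s) = 331.8 J.
Photons incident: 331.8 / 4.290×10⁻¹⁹ = 7.734×10²⁰, i.e. 7.734×10²⁰/6.022×10²³ = 0.001284 mol.
Product: Φ × n_abs = 0.84 × 0.001284 = 0.001079 mol.
As a count: 0.001079 × 6.022×10²³ = 6.5×10²⁰.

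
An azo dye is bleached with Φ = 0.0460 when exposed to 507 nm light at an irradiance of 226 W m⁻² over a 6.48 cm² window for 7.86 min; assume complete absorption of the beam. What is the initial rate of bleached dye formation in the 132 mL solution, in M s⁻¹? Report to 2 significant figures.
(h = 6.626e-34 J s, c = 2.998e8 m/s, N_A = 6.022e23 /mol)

Photon energy at 507 nm: hc/λ = (6.626e-34)(2.998e8)/(507e-9) = 3.918e-19 J.
Energy delivered: (226 W m⁻²)(6.48e-4 m²)(471.6 s) = 69.06 J.
Photons incident: 69.06 / 3.918e-19 = 1.763e20, i.e. 1.763e20/6.022e23 = 2.928e-4 mol.
Product formed: 0.0460 × 2.928e-4 = 1.347e-5 mol.
Rate: 1.347e-5 mol / (471.6 s × 0.132 L) = 2.2e-7 M s⁻¹.

2.2e-7 M s⁻¹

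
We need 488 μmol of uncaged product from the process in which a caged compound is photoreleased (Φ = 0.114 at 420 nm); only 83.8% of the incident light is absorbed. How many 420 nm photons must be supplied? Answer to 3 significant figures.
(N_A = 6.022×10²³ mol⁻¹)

3.08×10²¹ photons

Product: 488 μmol = 4.88×10⁻⁴ mol.
Photons that must be absorbed: 4.88×10⁻⁴ / 0.114 = 0.004281 mol.
Incident photons needed: 0.004281 / 0.838 = 0.005109 mol.
Photon count: 0.005109 × 6.022×10²³ = 3.08×10²¹.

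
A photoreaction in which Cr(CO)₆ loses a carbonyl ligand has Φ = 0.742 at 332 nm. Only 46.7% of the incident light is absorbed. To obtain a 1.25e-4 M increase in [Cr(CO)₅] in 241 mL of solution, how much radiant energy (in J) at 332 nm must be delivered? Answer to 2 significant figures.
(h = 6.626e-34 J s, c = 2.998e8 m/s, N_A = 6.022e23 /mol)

31 J

Product: (1.25e-4 M)(0.241 L) = 3.013e-5 mol.
Photons that must be absorbed: 3.013e-5 / 0.742 = 4.061e-5 mol.
Incident photons needed: 4.061e-5 / 0.467 = 8.696e-5 mol.
Photon energy: hc/λ = 5.983e-19 J; per mole, 3.603e5 J mol⁻¹.
Energy required: 8.696e-5 × 3.603e5 = 31 J.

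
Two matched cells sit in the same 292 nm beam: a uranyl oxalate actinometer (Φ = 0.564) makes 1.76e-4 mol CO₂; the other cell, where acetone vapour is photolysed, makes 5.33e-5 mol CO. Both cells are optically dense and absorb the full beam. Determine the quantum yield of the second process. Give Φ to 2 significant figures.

Φ = 0.17

Photons absorbed by the actinometer: 1.76e-4 / 0.564 = 3.121e-4 mol.
Φ(unknown) = 5.33e-5 / 3.121e-4 = 0.17.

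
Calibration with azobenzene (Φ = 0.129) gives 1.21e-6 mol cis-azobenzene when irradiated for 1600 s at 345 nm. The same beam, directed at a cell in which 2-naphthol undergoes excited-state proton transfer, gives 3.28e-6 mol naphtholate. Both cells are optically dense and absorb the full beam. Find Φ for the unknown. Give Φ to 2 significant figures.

Φ = 0.35

Photons absorbed by the actinometer: 1.21e-6 / 0.129 = 9.380e-6 mol.
Φ(unknown) = 3.28e-6 / 9.380e-6 = 0.35.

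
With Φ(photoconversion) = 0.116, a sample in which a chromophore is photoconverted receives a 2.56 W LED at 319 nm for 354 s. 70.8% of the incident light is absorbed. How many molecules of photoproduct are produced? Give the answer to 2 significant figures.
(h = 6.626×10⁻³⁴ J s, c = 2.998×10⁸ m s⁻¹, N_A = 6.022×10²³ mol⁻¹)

Photon energy at 319 nm: hc/λ = (6.626×10⁻³⁴)(2.998×10⁸)/(319×10⁻⁹) = 6.227×10⁻¹⁹ J.
Energy delivered: (2.56 W)(354 s) = 906.2 J.
Photons incident: 906.2 / 6.227×10⁻¹⁹ = 1.455×10²¹, i.e. 1.455×10²¹/6.022×10²³ = 0.002416 mol.
Photons absorbed: 0.708 × 0.002416 = 0.001711 mol.
Product: Φ × n_abs = 0.116 × 0.001711 = 1.985×10⁻⁴ mol.
As a count: 1.985×10⁻⁴ × 6.022×10²³ = 1.2×10²⁰.

1.2×10²⁰ molecules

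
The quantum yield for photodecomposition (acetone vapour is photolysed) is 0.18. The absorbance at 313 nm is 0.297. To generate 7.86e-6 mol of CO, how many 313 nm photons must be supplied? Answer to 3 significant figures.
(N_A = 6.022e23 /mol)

5.31e19 photons

Photons that must be absorbed: 7.86e-6 / 0.18 = 4.367e-5 mol.
Fraction absorbed: 1 − 10^(−0.297) = 0.4953.
Incident photons needed: 4.367e-5 / 0.4953 = 8.817e-5 mol.
Photon count: 8.817e-5 × 6.022e23 = 5.31e19.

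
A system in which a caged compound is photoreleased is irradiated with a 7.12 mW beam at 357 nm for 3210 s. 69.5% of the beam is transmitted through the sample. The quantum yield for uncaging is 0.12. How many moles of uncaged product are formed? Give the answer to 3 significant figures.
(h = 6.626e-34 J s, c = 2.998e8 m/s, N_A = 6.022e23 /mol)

2.50e-6 mol

Photon energy at 357 nm: hc/λ = (6.626e-34)(2.998e8)/(357e-9) = 5.564e-19 J.
Energy delivered: (7.12 mW)(3210 s) = 22.86 J.
Photons incident: 22.86 / 5.564e-19 = 4.109e19, i.e. 4.109e19/6.022e23 = 6.823e-5 mol.
Fraction absorbed: 1 − 69.5/100 = 0.3050.
Photons absorbed: 0.3050 × 6.823e-5 = 2.081e-5 mol.
Product: Φ × n_abs = 0.12 × 2.081e-5 = 2.497e-6 mol.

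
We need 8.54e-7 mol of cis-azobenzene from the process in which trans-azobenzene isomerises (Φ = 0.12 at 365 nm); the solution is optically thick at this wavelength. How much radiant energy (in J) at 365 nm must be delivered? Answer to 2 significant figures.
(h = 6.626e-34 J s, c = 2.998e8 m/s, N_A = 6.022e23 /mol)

2.3 J

Photons that must be absorbed: 8.54e-7 / 0.12 = 7.117e-6 mol.
Photon energy: hc/λ = 5.442e-19 J; per mole, 3.277e5 J mol⁻¹.
Energy required: 7.117e-6 × 3.277e5 = 2.3 J.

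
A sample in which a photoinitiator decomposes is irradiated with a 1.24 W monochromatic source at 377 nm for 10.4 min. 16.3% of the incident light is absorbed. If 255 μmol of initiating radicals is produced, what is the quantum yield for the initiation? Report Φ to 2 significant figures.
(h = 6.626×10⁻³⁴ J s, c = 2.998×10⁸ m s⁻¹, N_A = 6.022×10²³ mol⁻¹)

Φ = 0.64

Product: 255 μmol = 2.55×10⁻⁴ mol.
Photon energy at 377 nm: hc/λ = (6.626×10⁻³⁴)(2.998×10⁸)/(377×10⁻⁹) = 5.269×10⁻¹⁹ J.
Energy delivered: (1.24 W)(624 s) = 773.8 J.
Photons incident: 773.8 / 5.269×10⁻¹⁹ = 1.469×10²¹, i.e. 1.469×10²¹/6.022×10²³ = 0.002439 mol.
Photons absorbed: 0.163 × 0.002439 = 3.976×10⁻⁴ mol.
Φ = 2.55×10⁻⁴ mol / 3.976×10⁻⁴ mol photons = 0.64.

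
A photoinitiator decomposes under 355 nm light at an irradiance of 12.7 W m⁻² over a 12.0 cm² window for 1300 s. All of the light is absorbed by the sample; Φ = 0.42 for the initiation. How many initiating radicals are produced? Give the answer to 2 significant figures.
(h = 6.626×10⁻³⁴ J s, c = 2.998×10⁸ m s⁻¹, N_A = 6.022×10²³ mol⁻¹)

1.5×10¹⁹ initiating radicals

Photon energy at 355 nm: hc/λ = (6.626×10⁻³⁴)(2.998×10⁸)/(355×10⁻⁹) = 5.596×10⁻¹⁹ J.
Energy delivered: (12.7 W m⁻²)(12.0×10⁻⁴ m²)(1300 s) = 19.81 J.
Photons incident: 19.81 / 5.596×10⁻¹⁹ = 3.540×10¹⁹, i.e. 3.540×10¹⁹/6.022×10²³ = 5.878×10⁻⁵ mol.
Product: Φ × n_abs = 0.42 × 5.878×10⁻⁵ = 2.469×10⁻⁵ mol.
As a count: 2.469×10⁻⁵ × 6.022×10²³ = 1.5×10¹⁹.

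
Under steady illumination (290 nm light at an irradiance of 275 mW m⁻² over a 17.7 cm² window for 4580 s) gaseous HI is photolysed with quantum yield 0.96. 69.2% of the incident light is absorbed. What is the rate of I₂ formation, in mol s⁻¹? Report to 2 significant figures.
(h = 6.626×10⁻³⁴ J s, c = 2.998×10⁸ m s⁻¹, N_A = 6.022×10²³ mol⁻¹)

7.8×10⁻¹⁰ mol s⁻¹

Photon energy at 290 nm: hc/λ = (6.626×10⁻³⁴)(2.998×10⁸)/(290×10⁻⁹) = 6.850×10⁻¹⁹ J.
Energy delivered: (275 mW m⁻²)(17.7×10⁻⁴ m²)(4580 s) = 2.229 J.
Photons incident: 2.229 / 6.850×10⁻¹⁹ = 3.254×10¹⁸, i.e. 3.254×10¹⁸/6.022×10²³ = 5.404×10⁻⁶ mol.
Photons absorbed: 0.692 × 5.404×10⁻⁶ = 3.740×10⁻⁶ mol.
Product formed: 0.96 × 3.740×10⁻⁶ = 3.590×10⁻⁶ mol.
Rate: 3.590×10⁻⁶ / 4580 s = 7.8×10⁻¹⁰ mol s⁻¹.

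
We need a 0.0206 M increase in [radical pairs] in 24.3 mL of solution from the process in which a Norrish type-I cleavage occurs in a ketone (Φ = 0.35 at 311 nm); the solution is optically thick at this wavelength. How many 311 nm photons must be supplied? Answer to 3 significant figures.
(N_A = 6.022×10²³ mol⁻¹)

Product: (0.0206 M)(0.0243 L) = 5.006×10⁻⁴ mol.
Photons that must be absorbed: 5.006×10⁻⁴ / 0.35 = 0.001430 mol.
Photon count: 0.001430 × 6.022×10²³ = 8.61×10²⁰.

8.61×10²⁰ photons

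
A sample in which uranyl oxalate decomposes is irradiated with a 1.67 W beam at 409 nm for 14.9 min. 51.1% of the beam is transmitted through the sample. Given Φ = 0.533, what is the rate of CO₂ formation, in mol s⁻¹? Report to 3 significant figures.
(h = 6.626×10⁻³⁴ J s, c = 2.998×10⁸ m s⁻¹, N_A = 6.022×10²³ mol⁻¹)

1.49×10⁻⁶ mol s⁻¹

Photon energy at 409 nm: hc/λ = (6.626×10⁻³⁴)(2.998×10⁸)/(409×10⁻⁹) = 4.857×10⁻¹⁹ J.
Energy delivered: (1.67 W)(894 s) = 1493 J.
Photons incident: 1493 / 4.857×10⁻¹⁹ = 3.074×10²¹, i.e. 3.074×10²¹/6.022×10²³ = 0.005105 mol.
Fraction absorbed: 1 − 51.1/100 = 0.4890.
Photons absorbed: 0.4890 × 0.005105 = 0.002496 mol.
Product formed: 0.533 × 0.002496 = 0.001330 mol.
Rate: 0.001330 / 894 s = 1.49×10⁻⁶ mol s⁻¹.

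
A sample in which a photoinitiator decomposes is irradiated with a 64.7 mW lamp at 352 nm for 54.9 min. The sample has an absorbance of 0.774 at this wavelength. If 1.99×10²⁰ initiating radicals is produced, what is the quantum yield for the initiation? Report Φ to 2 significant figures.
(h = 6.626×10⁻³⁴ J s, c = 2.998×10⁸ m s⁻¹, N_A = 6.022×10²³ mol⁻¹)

Φ = 0.63

Product: 1.99×10²⁰ / 6.022×10²³ = 3.305×10⁻⁴ mol.
Photon energy at 352 nm: hc/λ = (6.626×10⁻³⁴)(2.998×10⁸)/(352×10⁻⁹) = 5.643×10⁻¹⁹ J.
Energy delivered: (64.7 mW)(3294 s) = 213.1 J.
Photons incident: 213.1 / 5.643×10⁻¹⁹ = 3.776×10²⁰, i.e. 3.776×10²⁰/6.022×10²³ = 6.270×10⁻⁴ mol.
Fraction absorbed: 1 − 10^(−0.774) = 0.8317.
Photons absorbed: 0.8317 × 6.270×10⁻⁴ = 5.215×10⁻⁴ mol.
Φ = 3.305×10⁻⁴ mol / 5.215×10⁻⁴ mol photons = 0.63.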